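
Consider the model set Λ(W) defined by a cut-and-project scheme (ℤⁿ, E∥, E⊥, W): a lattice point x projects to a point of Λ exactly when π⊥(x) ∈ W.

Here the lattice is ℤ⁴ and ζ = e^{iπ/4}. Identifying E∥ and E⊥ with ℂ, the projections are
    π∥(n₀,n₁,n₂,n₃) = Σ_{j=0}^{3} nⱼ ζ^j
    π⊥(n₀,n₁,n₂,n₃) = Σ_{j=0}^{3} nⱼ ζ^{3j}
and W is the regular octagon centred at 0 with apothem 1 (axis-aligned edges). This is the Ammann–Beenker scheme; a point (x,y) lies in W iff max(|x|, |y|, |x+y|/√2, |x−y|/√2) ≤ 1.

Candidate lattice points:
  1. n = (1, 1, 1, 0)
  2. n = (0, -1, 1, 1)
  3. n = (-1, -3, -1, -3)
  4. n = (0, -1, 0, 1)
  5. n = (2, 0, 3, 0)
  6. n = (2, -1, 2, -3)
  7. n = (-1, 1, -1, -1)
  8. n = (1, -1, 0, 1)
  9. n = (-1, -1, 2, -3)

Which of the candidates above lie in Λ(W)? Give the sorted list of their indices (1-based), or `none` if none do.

1

With ζ = e^{iπ/4} the internal vectors are ζ^0,ζ^3,ζ^6,ζ^9.
#1 (1, 1, 1, 0): internal (0.2929, -0.2929); octagon support 0.4142 vs apothem 1 → ∈ W
#2 (0, -1, 1, 1): internal (1.4142, -1.0000); octagon support 1.7071 vs apothem 1 → ∉ W
#3 (-1, -3, -1, -3): internal (-1.0000, -3.2426); octagon support 3.2426 vs apothem 1 → ∉ W
#4 (0, -1, 0, 1): internal (1.4142, 0.0000); octagon support 1.4142 vs apothem 1 → ∉ W
#5 (2, 0, 3, 0): internal (2.0000, -3.0000); octagon support 3.5355 vs apothem 1 → ∉ W
#6 (2, -1, 2, -3): internal (0.5858, -4.8284); octagon support 4.8284 vs apothem 1 → ∉ W
#7 (-1, 1, -1, -1): internal (-2.4142, 1.0000); octagon support 2.4142 vs apothem 1 → ∉ W
#8 (1, -1, 0, 1): internal (2.4142, 0.0000); octagon support 2.4142 vs apothem 1 → ∉ W
#9 (-1, -1, 2, -3): internal (-2.4142, -4.8284); octagon support 5.1213 vs apothem 1 → ∉ W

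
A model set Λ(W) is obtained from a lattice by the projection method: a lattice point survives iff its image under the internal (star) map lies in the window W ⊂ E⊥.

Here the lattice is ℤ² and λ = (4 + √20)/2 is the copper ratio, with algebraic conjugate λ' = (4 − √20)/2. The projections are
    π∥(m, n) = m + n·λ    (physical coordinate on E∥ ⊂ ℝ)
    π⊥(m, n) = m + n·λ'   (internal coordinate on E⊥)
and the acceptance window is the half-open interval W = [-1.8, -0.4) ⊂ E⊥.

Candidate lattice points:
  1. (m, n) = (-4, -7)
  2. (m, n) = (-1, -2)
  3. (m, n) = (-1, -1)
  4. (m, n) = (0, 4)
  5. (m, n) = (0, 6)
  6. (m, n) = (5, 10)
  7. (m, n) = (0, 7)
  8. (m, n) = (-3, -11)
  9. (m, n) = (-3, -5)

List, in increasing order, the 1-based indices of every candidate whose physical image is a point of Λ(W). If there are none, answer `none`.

Numerically λ ≈ 4.23607 and λ' = −1/λ ≈ -0.23607.
#1 (-4,-7): internal coord -4 + (-7)·λ' = -2.34752; -2.34752 ∉ [-1.8, -0.4) → out
#2 (-1,-2): internal coord -1 + (-2)·λ' = -0.52786; -0.52786 ∈ [-1.8, -0.4) → IN Λ
#3 (-1,-1): internal coord -1 + (-1)·λ' = -0.76393; -0.76393 ∈ [-1.8, -0.4) → IN Λ
#4 (0,4): internal coord 0 + (4)·λ' = -0.94427; -0.94427 ∈ [-1.8, -0.4) → IN Λ
#5 (0,6): internal coord 0 + (6)·λ' = -1.41641; -1.41641 ∈ [-1.8, -0.4) → IN Λ
#6 (5,10): internal coord 5 + (10)·λ' = +2.63932; +2.63932 ∉ [-1.8, -0.4) → out
#7 (0,7): internal coord 0 + (7)·λ' = -1.65248; -1.65248 ∈ [-1.8, -0.4) → IN Λ
#8 (-3,-11): internal coord -3 + (-11)·λ' = -0.40325; -0.40325 ∈ [-1.8, -0.4) → IN Λ
#9 (-3,-5): internal coord -3 + (-5)·λ' = -1.81966; -1.81966 ∉ [-1.8, -0.4) → out

2, 3, 4, 5, 7, 8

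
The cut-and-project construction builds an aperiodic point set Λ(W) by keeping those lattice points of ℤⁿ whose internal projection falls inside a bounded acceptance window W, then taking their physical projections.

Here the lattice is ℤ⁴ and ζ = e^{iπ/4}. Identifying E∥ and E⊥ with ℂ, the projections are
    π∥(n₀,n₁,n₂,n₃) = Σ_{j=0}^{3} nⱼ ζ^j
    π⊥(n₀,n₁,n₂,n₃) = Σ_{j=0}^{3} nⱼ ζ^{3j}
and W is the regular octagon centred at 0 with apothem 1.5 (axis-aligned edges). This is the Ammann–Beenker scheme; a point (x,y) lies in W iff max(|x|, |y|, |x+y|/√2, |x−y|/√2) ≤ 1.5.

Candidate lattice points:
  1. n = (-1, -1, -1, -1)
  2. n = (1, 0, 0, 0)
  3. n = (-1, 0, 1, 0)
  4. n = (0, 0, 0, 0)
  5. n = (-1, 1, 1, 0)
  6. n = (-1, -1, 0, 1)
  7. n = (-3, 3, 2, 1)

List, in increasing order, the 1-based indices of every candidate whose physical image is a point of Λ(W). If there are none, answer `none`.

With ζ = e^{iπ/4} the internal vectors are ζ^0,ζ^3,ζ^6,ζ^9.
candidate 1: n = (-1, -1, -1, -1) → π⊥ ≈ (-1.0000, -0.4142); max(|x|,|y|,|x±y|/√2) = 1.0000 ≤ 1.5 ⇒ ∈ W
candidate 2: n = (1, 0, 0, 0) → π⊥ ≈ (+1.0000, +0.0000); max(|x|,|y|,|x±y|/√2) = 1.0000 ≤ 1.5 ⇒ ∈ W
candidate 3: n = (-1, 0, 1, 0) → π⊥ ≈ (-1.0000, -1.0000); max(|x|,|y|,|x±y|/√2) = 1.4142 ≤ 1.5 ⇒ ∈ W
candidate 4: n = (0, 0, 0, 0) → π⊥ ≈ (+0.0000, +0.0000); max(|x|,|y|,|x±y|/√2) = 0.0000 ≤ 1.5 ⇒ ∈ W
candidate 5: n = (-1, 1, 1, 0) → π⊥ ≈ (-1.7071, -0.2929); max(|x|,|y|,|x±y|/√2) = 1.7071 > 1.5 ⇒ ∉ W
candidate 6: n = (-1, -1, 0, 1) → π⊥ ≈ (+0.4142, +0.0000); max(|x|,|y|,|x±y|/√2) = 0.4142 ≤ 1.5 ⇒ ∈ W
candidate 7: n = (-3, 3, 2, 1) → π⊥ ≈ (-4.4142, +0.8284); max(|x|,|y|,|x±y|/√2) = 4.4142 > 1.5 ⇒ ∉ W

1, 2, 3, 4, 6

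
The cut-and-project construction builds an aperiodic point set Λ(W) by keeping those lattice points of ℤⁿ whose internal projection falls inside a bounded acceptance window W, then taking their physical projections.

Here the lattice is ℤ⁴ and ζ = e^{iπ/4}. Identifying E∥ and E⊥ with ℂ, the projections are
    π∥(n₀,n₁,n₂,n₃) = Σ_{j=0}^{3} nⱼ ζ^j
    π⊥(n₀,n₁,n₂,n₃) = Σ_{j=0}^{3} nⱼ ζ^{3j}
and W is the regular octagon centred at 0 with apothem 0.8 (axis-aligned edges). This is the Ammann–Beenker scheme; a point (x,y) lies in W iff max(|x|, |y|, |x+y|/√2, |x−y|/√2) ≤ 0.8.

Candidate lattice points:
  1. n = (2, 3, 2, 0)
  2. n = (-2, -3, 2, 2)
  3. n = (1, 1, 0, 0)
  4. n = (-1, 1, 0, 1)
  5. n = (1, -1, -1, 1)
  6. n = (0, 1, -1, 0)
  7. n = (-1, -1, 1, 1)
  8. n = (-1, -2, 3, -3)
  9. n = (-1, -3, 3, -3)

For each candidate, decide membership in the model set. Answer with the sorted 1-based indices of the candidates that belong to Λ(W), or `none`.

With ζ = e^{iπ/4} the internal vectors are ζ^0,ζ^3,ζ^6,ζ^9.
#1 (2, 3, 2, 0): internal (-0.12132, 0.12132); octagon support 0.17157 vs apothem 0.8 → ∈ W
#2 (-2, -3, 2, 2): internal (1.53553, -2.70711); octagon support 3.00000 vs apothem 0.8 → ∉ W
#3 (1, 1, 0, 0): internal (0.29289, 0.70711); octagon support 0.70711 vs apothem 0.8 → ∈ W
#4 (-1, 1, 0, 1): internal (-1.00000, 1.41421); octagon support 1.70711 vs apothem 0.8 → ∉ W
#5 (1, -1, -1, 1): internal (2.41421, 1.00000); octagon support 2.41421 vs apothem 0.8 → ∉ W
#6 (0, 1, -1, 0): internal (-0.70711, 1.70711); octagon support 1.70711 vs apothem 0.8 → ∉ W
#7 (-1, -1, 1, 1): internal (0.41421, -1.00000); octagon support 1.00000 vs apothem 0.8 → ∉ W
#8 (-1, -2, 3, -3): internal (-1.70711, -6.53553); octagon support 6.53553 vs apothem 0.8 → ∉ W
#9 (-1, -3, 3, -3): internal (-1.00000, -7.24264); octagon support 7.24264 vs apothem 0.8 → ∉ W

1, 3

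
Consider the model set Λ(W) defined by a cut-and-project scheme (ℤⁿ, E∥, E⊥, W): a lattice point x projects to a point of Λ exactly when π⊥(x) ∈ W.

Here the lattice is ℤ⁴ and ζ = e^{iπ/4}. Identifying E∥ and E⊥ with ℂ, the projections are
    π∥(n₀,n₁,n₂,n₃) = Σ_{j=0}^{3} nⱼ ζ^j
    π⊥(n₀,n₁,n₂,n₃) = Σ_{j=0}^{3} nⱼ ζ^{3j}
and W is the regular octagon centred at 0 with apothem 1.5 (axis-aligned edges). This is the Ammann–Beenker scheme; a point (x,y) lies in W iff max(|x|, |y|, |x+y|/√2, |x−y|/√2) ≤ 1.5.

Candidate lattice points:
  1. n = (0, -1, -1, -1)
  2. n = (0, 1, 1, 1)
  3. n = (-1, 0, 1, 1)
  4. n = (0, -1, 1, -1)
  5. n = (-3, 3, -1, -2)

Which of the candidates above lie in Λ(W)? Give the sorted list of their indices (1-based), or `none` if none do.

π⊥(n) = n₀ + n₁ζ³ + n₂ζ⁶ + n₃ζ⁹ where ζ = e^{iπ/4}.
candidate 1: n = (0, -1, -1, -1) → π⊥ ≈ (+0.00000, -0.41421); max(|x|,|y|,|x±y|/√2) = 0.41421 ≤ 1.5 ⇒ ∈ W
candidate 2: n = (0, 1, 1, 1) → π⊥ ≈ (+0.00000, +0.41421); max(|x|,|y|,|x±y|/√2) = 0.41421 ≤ 1.5 ⇒ ∈ W
candidate 3: n = (-1, 0, 1, 1) → π⊥ ≈ (-0.29289, -0.29289); max(|x|,|y|,|x±y|/√2) = 0.41421 ≤ 1.5 ⇒ ∈ W
candidate 4: n = (0, -1, 1, -1) → π⊥ ≈ (+0.00000, -2.41421); max(|x|,|y|,|x±y|/√2) = 2.41421 > 1.5 ⇒ ∉ W
candidate 5: n = (-3, 3, -1, -2) → π⊥ ≈ (-6.53553, +1.70711); max(|x|,|y|,|x±y|/√2) = 6.53553 > 1.5 ⇒ ∉ W

1, 2, 3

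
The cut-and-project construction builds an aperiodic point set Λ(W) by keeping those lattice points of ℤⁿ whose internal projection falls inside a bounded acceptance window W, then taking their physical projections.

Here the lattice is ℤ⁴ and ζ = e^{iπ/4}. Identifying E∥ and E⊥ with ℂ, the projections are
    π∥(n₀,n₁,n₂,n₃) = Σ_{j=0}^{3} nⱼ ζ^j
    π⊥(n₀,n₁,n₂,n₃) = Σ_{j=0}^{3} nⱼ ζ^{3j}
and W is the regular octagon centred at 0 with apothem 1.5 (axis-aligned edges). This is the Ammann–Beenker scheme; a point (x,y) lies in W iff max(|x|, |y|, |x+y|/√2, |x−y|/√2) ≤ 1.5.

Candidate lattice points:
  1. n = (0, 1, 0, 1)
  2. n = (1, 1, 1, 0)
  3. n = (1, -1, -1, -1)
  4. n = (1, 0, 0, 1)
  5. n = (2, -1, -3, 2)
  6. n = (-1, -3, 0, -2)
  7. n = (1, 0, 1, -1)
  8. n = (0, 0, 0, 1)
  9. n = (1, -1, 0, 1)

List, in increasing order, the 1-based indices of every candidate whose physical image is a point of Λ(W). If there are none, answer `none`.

1, 2, 3, 8

Internal map: ζ^{3j} for j=0..3 gives (1,0), (−√2/2,√2/2), (0,−1), (√2/2,√2/2).
candidate 1: n = (0, 1, 0, 1) → π⊥ ≈ (+0.0000, +1.4142); max(|x|,|y|,|x±y|/√2) = 1.4142 ≤ 1.5 ⇒ ∈ W
candidate 2: n = (1, 1, 1, 0) → π⊥ ≈ (+0.2929, -0.2929); max(|x|,|y|,|x±y|/√2) = 0.4142 ≤ 1.5 ⇒ ∈ W
candidate 3: n = (1, -1, -1, -1) → π⊥ ≈ (+1.0000, -0.4142); max(|x|,|y|,|x±y|/√2) = 1.0000 ≤ 1.5 ⇒ ∈ W
candidate 4: n = (1, 0, 0, 1) → π⊥ ≈ (+1.7071, +0.7071); max(|x|,|y|,|x±y|/√2) = 1.7071 > 1.5 ⇒ ∉ W
candidate 5: n = (2, -1, -3, 2) → π⊥ ≈ (+4.1213, +3.7071); max(|x|,|y|,|x±y|/√2) = 5.5355 > 1.5 ⇒ ∉ W
candidate 6: n = (-1, -3, 0, -2) → π⊥ ≈ (-0.2929, -3.5355); max(|x|,|y|,|x±y|/√2) = 3.5355 > 1.5 ⇒ ∉ W
candidate 7: n = (1, 0, 1, -1) → π⊥ ≈ (+0.2929, -1.7071); max(|x|,|y|,|x±y|/√2) = 1.7071 > 1.5 ⇒ ∉ W
candidate 8: n = (0, 0, 0, 1) → π⊥ ≈ (+0.7071, +0.7071); max(|x|,|y|,|x±y|/√2) = 1.0000 ≤ 1.5 ⇒ ∈ W
candidate 9: n = (1, -1, 0, 1) → π⊥ ≈ (+2.4142, +0.0000); max(|x|,|y|,|x±y|/√2) = 2.4142 > 1.5 ⇒ ∉ W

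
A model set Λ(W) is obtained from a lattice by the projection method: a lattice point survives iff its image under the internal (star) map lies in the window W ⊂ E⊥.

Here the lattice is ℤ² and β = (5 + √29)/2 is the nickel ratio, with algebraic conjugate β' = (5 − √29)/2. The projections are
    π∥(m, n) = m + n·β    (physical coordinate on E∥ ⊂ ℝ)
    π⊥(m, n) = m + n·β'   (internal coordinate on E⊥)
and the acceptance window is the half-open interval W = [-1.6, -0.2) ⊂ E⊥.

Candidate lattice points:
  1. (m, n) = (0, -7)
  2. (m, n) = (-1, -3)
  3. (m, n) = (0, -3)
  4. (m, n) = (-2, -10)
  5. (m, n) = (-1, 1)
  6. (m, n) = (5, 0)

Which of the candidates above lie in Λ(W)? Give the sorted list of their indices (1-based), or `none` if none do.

2, 5

Numerically β ≈ 5.19258 and β' = −1/β ≈ -0.19258.
#1 (0,-7): internal coord 0 + (-7)·β' = +1.34808; +1.34808 ∉ [-1.6, -0.2) → out
#2 (-1,-3): internal coord -1 + (-3)·β' = -0.42225; -0.42225 ∈ [-1.6, -0.2) → IN Λ
#3 (0,-3): internal coord 0 + (-3)·β' = +0.57775; +0.57775 ∉ [-1.6, -0.2) → out
#4 (-2,-10): internal coord -2 + (-10)·β' = -0.07418; -0.07418 ∉ [-1.6, -0.2) → out
#5 (-1,1): internal coord -1 + (1)·β' = -1.19258; -1.19258 ∈ [-1.6, -0.2) → IN Λ
#6 (5,0): internal coord 5 + (0)·β' = +5.00000; +5.00000 ∉ [-1.6, -0.2) → out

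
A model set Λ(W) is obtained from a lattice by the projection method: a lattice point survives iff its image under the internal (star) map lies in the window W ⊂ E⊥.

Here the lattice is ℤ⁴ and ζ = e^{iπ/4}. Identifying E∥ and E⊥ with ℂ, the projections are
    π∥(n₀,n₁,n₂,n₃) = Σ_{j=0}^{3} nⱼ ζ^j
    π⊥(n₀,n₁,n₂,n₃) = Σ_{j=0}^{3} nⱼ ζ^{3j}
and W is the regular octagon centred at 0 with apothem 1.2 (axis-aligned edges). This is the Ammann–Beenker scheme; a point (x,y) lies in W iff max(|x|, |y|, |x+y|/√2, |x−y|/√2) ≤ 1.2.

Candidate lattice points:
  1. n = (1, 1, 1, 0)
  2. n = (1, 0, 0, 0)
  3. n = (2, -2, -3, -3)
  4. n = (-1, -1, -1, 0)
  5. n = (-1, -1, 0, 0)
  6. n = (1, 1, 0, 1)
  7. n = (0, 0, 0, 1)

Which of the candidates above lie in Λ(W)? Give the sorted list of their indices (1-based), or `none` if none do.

1, 2, 4, 5, 7

π⊥(n) = n₀ + n₁ζ³ + n₂ζ⁶ + n₃ζ⁹ where ζ = e^{iπ/4}.
candidate 1: n = (1, 1, 1, 0) → π⊥ ≈ (+0.292893, -0.292893); max(|x|,|y|,|x±y|/√2) = 0.414214 ≤ 1.2 ⇒ ∈ W
candidate 2: n = (1, 0, 0, 0) → π⊥ ≈ (+1.000000, +0.000000); max(|x|,|y|,|x±y|/√2) = 1.000000 ≤ 1.2 ⇒ ∈ W
candidate 3: n = (2, -2, -3, -3) → π⊥ ≈ (+1.292893, -0.535534); max(|x|,|y|,|x±y|/√2) = 1.292893 > 1.2 ⇒ ∉ W
candidate 4: n = (-1, -1, -1, 0) → π⊥ ≈ (-0.292893, +0.292893); max(|x|,|y|,|x±y|/√2) = 0.414214 ≤ 1.2 ⇒ ∈ W
candidate 5: n = (-1, -1, 0, 0) → π⊥ ≈ (-0.292893, -0.707107); max(|x|,|y|,|x±y|/√2) = 0.707107 ≤ 1.2 ⇒ ∈ W
candidate 6: n = (1, 1, 0, 1) → π⊥ ≈ (+1.000000, +1.414214); max(|x|,|y|,|x±y|/√2) = 1.707107 > 1.2 ⇒ ∉ W
candidate 7: n = (0, 0, 0, 1) → π⊥ ≈ (+0.707107, +0.707107); max(|x|,|y|,|x±y|/√2) = 1.000000 ≤ 1.2 ⇒ ∈ W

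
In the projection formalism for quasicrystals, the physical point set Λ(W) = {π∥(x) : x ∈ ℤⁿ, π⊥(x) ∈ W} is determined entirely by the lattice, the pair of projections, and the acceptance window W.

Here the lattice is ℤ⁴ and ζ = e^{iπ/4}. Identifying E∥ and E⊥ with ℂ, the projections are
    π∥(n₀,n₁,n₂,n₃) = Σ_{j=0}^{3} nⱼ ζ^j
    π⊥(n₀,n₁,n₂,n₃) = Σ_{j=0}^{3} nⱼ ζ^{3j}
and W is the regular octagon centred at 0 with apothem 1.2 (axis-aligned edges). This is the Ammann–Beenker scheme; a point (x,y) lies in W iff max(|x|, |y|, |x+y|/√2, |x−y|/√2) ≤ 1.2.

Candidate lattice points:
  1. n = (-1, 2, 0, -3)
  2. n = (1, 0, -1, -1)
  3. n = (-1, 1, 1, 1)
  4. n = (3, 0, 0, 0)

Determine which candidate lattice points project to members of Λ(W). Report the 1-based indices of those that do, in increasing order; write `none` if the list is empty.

2, 3

With ζ = e^{iπ/4} the internal vectors are ζ^0,ζ^3,ζ^6,ζ^9.
#1 (-1, 2, 0, -3): internal (-4.5355, -0.7071); octagon support 4.5355 vs apothem 1.2 → ∉ W
#2 (1, 0, -1, -1): internal (0.2929, 0.2929); octagon support 0.4142 vs apothem 1.2 → ∈ W
#3 (-1, 1, 1, 1): internal (-1.0000, 0.4142); octagon support 1.0000 vs apothem 1.2 → ∈ W
#4 (3, 0, 0, 0): internal (3.0000, 0.0000); octagon support 3.0000 vs apothem 1.2 → ∉ W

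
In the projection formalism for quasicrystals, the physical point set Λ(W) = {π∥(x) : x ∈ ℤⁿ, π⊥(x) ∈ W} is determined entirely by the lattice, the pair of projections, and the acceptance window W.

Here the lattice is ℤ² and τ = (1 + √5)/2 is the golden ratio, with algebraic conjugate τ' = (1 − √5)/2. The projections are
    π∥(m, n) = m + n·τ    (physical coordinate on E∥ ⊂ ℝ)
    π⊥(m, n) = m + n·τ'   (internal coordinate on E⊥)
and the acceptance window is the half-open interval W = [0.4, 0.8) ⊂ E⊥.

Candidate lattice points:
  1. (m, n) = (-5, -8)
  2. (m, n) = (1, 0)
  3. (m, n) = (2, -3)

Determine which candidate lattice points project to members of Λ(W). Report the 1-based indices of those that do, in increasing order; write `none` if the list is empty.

τ' = (1−√5)/2 ≈ -0.618034.
#1 (-5,-8): internal coord -5 + (-8)·τ' = -0.055728; -0.055728 ∉ [0.4, 0.8) → out
#2 (1,0): internal coord 1 + (0)·τ' = +1.000000; +1.000000 ∉ [0.4, 0.8) → out
#3 (2,-3): internal coord 2 + (-3)·τ' = +3.854102; +3.854102 ∉ [0.4, 0.8) → out

none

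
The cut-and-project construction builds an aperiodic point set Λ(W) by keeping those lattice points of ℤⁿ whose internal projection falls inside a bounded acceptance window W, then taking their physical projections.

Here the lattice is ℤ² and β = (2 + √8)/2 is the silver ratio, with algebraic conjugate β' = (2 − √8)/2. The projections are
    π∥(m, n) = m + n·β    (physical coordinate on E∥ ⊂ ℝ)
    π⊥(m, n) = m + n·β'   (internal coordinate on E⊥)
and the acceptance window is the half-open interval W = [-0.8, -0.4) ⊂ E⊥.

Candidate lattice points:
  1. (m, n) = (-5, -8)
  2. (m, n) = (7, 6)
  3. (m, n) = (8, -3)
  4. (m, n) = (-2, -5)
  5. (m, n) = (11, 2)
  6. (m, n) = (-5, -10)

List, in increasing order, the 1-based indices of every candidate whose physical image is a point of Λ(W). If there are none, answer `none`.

Numerically β ≈ 2.4142 and β' = −1/β ≈ -0.4142.
#1 (-5,-8): internal coord -5 + (-8)·β' = -1.6863; -1.6863 ∉ [-0.8, -0.4) → out
#2 (7,6): internal coord 7 + (6)·β' = +4.5147; +4.5147 ∉ [-0.8, -0.4) → out
#3 (8,-3): internal coord 8 + (-3)·β' = +9.2426; +9.2426 ∉ [-0.8, -0.4) → out
#4 (-2,-5): internal coord -2 + (-5)·β' = +0.0711; +0.0711 ∉ [-0.8, -0.4) → out
#5 (11,2): internal coord 11 + (2)·β' = +10.1716; +10.1716 ∉ [-0.8, -0.4) → out
#6 (-5,-10): internal coord -5 + (-10)·β' = -0.8579; -0.8579 ∉ [-0.8, -0.4) → out

none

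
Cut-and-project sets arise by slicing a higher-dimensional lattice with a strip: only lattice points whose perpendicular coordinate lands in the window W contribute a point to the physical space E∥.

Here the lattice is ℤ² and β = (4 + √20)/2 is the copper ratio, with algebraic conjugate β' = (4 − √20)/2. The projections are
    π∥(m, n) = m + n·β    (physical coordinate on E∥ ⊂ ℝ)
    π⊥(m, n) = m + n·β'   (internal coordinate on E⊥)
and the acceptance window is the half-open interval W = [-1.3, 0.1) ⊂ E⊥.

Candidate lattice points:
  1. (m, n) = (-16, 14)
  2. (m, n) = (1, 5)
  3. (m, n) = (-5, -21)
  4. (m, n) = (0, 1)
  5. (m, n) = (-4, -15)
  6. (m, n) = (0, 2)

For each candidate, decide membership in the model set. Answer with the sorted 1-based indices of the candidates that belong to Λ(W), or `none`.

2, 3, 4, 5, 6

Numerically β ≈ 4.236068 and β' = −1/β ≈ -0.236068.
candidate 1: (m,n)=(-16,14) → π∥ = -16+14·β ≈ 43.304952, π⊥ = -16+14·β' ≈ -19.304952 ∉ [-1.3, 0.1) ⇒ out
candidate 2: (m,n)=(1,5) → π∥ = 1+5·β ≈ 22.180340, π⊥ = 1+5·β' ≈ -0.180340 ∈ [-1.3, 0.1) ⇒ IN Λ
candidate 3: (m,n)=(-5,-21) → π∥ = -5-21·β ≈ -93.957428, π⊥ = -5-21·β' ≈ -0.042572 ∈ [-1.3, 0.1) ⇒ IN Λ
candidate 4: (m,n)=(0,1) → π∥ = 0+1·β ≈ 4.236068, π⊥ = 0+1·β' ≈ -0.236068 ∈ [-1.3, 0.1) ⇒ IN Λ
candidate 5: (m,n)=(-4,-15) → π∥ = -4-15·β ≈ -67.541020, π⊥ = -4-15·β' ≈ -0.458980 ∈ [-1.3, 0.1) ⇒ IN Λ
candidate 6: (m,n)=(0,2) → π∥ = 0+2·β ≈ 8.472136, π⊥ = 0+2·β' ≈ -0.472136 ∈ [-1.3, 0.1) ⇒ IN Λ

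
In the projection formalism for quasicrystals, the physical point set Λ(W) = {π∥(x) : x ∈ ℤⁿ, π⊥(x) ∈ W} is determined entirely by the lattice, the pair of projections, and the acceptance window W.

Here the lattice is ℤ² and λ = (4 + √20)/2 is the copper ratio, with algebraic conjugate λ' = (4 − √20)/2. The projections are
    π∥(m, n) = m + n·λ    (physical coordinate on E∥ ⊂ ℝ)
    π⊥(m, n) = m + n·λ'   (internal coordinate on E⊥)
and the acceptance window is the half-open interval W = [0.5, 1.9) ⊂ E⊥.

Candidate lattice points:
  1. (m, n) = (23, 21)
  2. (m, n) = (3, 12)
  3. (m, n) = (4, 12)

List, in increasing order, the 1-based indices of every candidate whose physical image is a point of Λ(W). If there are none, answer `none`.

Numerically λ ≈ 4.236068 and λ' = −1/λ ≈ -0.236068.
#1 (23,21): internal coord 23 + (21)·λ' = +18.042572; +18.042572 ∉ [0.5, 1.9) → out
#2 (3,12): internal coord 3 + (12)·λ' = +0.167184; +0.167184 ∉ [0.5, 1.9) → out
#3 (4,12): internal coord 4 + (12)·λ' = +1.167184; +1.167184 ∈ [0.5, 1.9) → IN Λ

3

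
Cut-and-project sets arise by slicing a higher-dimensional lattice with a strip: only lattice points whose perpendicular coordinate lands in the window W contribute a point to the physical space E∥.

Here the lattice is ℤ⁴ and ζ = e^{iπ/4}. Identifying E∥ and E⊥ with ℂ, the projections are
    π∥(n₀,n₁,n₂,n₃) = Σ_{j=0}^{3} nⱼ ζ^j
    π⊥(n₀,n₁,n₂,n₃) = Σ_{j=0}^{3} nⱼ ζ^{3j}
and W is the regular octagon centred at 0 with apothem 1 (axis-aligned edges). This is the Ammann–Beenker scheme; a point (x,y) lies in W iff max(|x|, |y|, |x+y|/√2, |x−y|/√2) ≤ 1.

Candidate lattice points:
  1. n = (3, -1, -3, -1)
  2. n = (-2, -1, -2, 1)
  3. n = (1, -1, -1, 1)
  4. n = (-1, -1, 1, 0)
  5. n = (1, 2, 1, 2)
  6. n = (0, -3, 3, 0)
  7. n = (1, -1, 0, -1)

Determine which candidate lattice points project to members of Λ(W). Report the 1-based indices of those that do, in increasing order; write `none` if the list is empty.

π⊥(n) = n₀ + n₁ζ³ + n₂ζ⁶ + n₃ζ⁹ where ζ = e^{iπ/4}.
candidate 1: n = (3, -1, -3, -1) → π⊥ ≈ (+3.000000, +1.585786); max(|x|,|y|,|x±y|/√2) = 3.242641 > 1 ⇒ ∉ W
candidate 2: n = (-2, -1, -2, 1) → π⊥ ≈ (-0.585786, +2.000000); max(|x|,|y|,|x±y|/√2) = 2.000000 > 1 ⇒ ∉ W
candidate 3: n = (1, -1, -1, 1) → π⊥ ≈ (+2.414214, +1.000000); max(|x|,|y|,|x±y|/√2) = 2.414214 > 1 ⇒ ∉ W
candidate 4: n = (-1, -1, 1, 0) → π⊥ ≈ (-0.292893, -1.707107); max(|x|,|y|,|x±y|/√2) = 1.707107 > 1 ⇒ ∉ W
candidate 5: n = (1, 2, 1, 2) → π⊥ ≈ (+1.000000, +1.828427); max(|x|,|y|,|x±y|/√2) = 2.000000 > 1 ⇒ ∉ W
candidate 6: n = (0, -3, 3, 0) → π⊥ ≈ (+2.121320, -5.121320); max(|x|,|y|,|x±y|/√2) = 5.121320 > 1 ⇒ ∉ W
candidate 7: n = (1, -1, 0, -1) → π⊥ ≈ (+1.000000, -1.414214); max(|x|,|y|,|x±y|/√2) = 1.707107 > 1 ⇒ ∉ W

none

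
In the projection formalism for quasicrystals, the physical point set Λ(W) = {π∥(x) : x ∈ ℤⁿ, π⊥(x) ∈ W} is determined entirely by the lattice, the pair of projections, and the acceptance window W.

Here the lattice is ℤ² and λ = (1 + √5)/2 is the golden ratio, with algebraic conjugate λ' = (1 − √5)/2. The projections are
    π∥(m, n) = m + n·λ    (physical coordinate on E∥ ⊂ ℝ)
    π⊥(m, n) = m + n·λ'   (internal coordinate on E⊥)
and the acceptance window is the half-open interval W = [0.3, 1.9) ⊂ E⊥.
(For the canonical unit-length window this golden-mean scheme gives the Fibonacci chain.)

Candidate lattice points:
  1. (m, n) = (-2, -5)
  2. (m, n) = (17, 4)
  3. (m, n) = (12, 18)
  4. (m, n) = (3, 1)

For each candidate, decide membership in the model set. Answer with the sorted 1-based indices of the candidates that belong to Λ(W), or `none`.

Numerically λ ≈ 1.618034 and λ' = −1/λ ≈ -0.618034.
#1 (-2,-5): internal coord -2 + (-5)·λ' = +1.090170; +1.090170 ∈ [0.3, 1.9) → IN Λ
#2 (17,4): internal coord 17 + (4)·λ' = +14.527864; +14.527864 ∉ [0.3, 1.9) → out
#3 (12,18): internal coord 12 + (18)·λ' = +0.875388; +0.875388 ∈ [0.3, 1.9) → IN Λ
#4 (3,1): internal coord 3 + (1)·λ' = +2.381966; +2.381966 ∉ [0.3, 1.9) → out

1, 3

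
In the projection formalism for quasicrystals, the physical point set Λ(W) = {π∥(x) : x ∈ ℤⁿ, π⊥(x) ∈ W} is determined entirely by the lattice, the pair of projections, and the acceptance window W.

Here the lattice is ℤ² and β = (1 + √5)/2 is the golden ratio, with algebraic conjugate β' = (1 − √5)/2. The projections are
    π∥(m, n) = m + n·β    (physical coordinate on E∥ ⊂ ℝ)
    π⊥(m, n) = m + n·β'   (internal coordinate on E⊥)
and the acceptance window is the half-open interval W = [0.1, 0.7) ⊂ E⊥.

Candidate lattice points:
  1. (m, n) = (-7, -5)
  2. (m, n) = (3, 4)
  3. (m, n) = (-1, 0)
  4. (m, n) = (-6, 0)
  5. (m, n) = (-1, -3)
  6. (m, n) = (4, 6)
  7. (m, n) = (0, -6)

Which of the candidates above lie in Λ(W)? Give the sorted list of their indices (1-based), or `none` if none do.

Numerically β ≈ 1.618034 and β' = −1/β ≈ -0.618034.
#1 (-7,-5): internal coord -7 + (-5)·β' = -3.909830; -3.909830 ∉ [0.1, 0.7) → out
#2 (3,4): internal coord 3 + (4)·β' = +0.527864; +0.527864 ∈ [0.1, 0.7) → IN Λ
#3 (-1,0): internal coord -1 + (0)·β' = -1.000000; -1.000000 ∉ [0.1, 0.7) → out
#4 (-6,0): internal coord -6 + (0)·β' = -6.000000; -6.000000 ∉ [0.1, 0.7) → out
#5 (-1,-3): internal coord -1 + (-3)·β' = +0.854102; +0.854102 ∉ [0.1, 0.7) → out
#6 (4,6): internal coord 4 + (6)·β' = +0.291796; +0.291796 ∈ [0.1, 0.7) → IN Λ
#7 (0,-6): internal coord 0 + (-6)·β' = +3.708204; +3.708204 ∉ [0.1, 0.7) → out

2, 6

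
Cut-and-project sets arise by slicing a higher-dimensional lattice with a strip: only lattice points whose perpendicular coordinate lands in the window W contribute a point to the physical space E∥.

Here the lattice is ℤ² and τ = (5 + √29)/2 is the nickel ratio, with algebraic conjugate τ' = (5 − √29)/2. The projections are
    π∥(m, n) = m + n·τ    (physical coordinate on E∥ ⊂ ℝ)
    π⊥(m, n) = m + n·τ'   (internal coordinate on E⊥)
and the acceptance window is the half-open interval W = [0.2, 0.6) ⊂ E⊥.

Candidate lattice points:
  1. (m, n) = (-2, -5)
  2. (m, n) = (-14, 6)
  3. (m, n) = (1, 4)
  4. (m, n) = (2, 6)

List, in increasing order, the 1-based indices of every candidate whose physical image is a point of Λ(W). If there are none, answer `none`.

3

τ' = (5−√29)/2 ≈ -0.1926.
[1] lift (-2,-5): star map gives -1.0371; window check 0.2 ≤ -1.0371 < 0.6 is false → out
[2] lift (-14,6): star map gives -15.1555; window check 0.2 ≤ -15.1555 < 0.6 is false → out
[3] lift (1,4): star map gives 0.2297; window check 0.2 ≤ 0.2297 < 0.6 is true → IN Λ
[4] lift (2,6): star map gives 0.8445; window check 0.2 ≤ 0.8445 < 0.6 is false → out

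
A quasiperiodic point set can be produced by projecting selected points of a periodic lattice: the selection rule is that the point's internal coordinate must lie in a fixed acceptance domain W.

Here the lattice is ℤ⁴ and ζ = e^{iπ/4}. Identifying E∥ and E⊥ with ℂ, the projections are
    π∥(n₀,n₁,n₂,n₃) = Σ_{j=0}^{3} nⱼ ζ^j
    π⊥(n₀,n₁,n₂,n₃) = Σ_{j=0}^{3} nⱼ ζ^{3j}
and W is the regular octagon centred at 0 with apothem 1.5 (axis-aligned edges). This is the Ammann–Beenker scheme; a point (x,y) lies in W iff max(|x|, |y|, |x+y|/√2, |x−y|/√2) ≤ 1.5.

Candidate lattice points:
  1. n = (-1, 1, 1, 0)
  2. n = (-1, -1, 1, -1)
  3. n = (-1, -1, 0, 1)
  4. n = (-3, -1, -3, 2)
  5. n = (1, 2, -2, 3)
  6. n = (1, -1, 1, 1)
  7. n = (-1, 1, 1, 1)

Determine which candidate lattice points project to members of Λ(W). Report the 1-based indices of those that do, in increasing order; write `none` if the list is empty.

3, 7

Internal map: ζ^{3j} for j=0..3 gives (1,0), (−√2/2,√2/2), (0,−1), (√2/2,√2/2).
candidate 1: n = (-1, 1, 1, 0) → π⊥ ≈ (-1.70711, -0.29289); max(|x|,|y|,|x±y|/√2) = 1.70711 > 1.5 ⇒ ∉ W
candidate 2: n = (-1, -1, 1, -1) → π⊥ ≈ (-1.00000, -2.41421); max(|x|,|y|,|x±y|/√2) = 2.41421 > 1.5 ⇒ ∉ W
candidate 3: n = (-1, -1, 0, 1) → π⊥ ≈ (+0.41421, +0.00000); max(|x|,|y|,|x±y|/√2) = 0.41421 ≤ 1.5 ⇒ ∈ W
candidate 4: n = (-3, -1, -3, 2) → π⊥ ≈ (-0.87868, +3.70711); max(|x|,|y|,|x±y|/√2) = 3.70711 > 1.5 ⇒ ∉ W
candidate 5: n = (1, 2, -2, 3) → π⊥ ≈ (+1.70711, +5.53553); max(|x|,|y|,|x±y|/√2) = 5.53553 > 1.5 ⇒ ∉ W
candidate 6: n = (1, -1, 1, 1) → π⊥ ≈ (+2.41421, -1.00000); max(|x|,|y|,|x±y|/√2) = 2.41421 > 1.5 ⇒ ∉ W
candidate 7: n = (-1, 1, 1, 1) → π⊥ ≈ (-1.00000, +0.41421); max(|x|,|y|,|x±y|/√2) = 1.00000 ≤ 1.5 ⇒ ∈ W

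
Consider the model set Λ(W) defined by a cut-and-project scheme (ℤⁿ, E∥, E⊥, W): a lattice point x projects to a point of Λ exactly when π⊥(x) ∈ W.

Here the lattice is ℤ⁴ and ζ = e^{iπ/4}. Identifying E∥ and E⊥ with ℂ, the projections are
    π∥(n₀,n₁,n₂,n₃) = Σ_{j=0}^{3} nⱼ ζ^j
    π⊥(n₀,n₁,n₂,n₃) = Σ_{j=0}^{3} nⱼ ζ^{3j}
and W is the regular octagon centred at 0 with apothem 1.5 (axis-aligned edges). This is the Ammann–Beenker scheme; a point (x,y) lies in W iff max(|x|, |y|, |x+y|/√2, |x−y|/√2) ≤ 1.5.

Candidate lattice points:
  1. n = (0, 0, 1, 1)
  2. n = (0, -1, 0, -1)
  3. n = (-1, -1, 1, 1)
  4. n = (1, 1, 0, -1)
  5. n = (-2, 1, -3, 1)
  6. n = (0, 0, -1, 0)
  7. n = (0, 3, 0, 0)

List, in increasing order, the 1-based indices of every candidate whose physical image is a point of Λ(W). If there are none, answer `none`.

Internal map: ζ^{3j} for j=0..3 gives (1,0), (−√2/2,√2/2), (0,−1), (√2/2,√2/2).
#1 (0, 0, 1, 1): internal (0.707107, -0.292893); octagon support 0.707107 vs apothem 1.5 → ∈ W
#2 (0, -1, 0, -1): internal (0.000000, -1.414214); octagon support 1.414214 vs apothem 1.5 → ∈ W
#3 (-1, -1, 1, 1): internal (0.414214, -1.000000); octagon support 1.000000 vs apothem 1.5 → ∈ W
#4 (1, 1, 0, -1): internal (-0.414214, 0.000000); octagon support 0.414214 vs apothem 1.5 → ∈ W
#5 (-2, 1, -3, 1): internal (-2.000000, 4.414214); octagon support 4.535534 vs apothem 1.5 → ∉ W
#6 (0, 0, -1, 0): internal (0.000000, 1.000000); octagon support 1.000000 vs apothem 1.5 → ∈ W
#7 (0, 3, 0, 0): internal (-2.121320, 2.121320); octagon support 3.000000 vs apothem 1.5 → ∉ W

1, 2, 3, 4, 6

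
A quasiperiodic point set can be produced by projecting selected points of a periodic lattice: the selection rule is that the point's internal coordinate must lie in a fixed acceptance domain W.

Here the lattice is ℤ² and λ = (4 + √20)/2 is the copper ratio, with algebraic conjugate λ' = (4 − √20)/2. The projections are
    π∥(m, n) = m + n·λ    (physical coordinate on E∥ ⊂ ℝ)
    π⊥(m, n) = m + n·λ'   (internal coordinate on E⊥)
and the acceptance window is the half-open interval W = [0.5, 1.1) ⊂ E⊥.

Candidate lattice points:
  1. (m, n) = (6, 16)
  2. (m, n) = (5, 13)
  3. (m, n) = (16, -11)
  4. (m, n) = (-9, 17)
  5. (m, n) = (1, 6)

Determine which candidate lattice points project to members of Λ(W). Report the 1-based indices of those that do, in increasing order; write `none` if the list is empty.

Numerically λ ≈ 4.236068 and λ' = −1/λ ≈ -0.236068.
[1] lift (6,16): star map gives 2.222912; window check 0.5 ≤ 2.222912 < 1.1 is false → out
[2] lift (5,13): star map gives 1.931116; window check 0.5 ≤ 1.931116 < 1.1 is false → out
[3] lift (16,-11): star map gives 18.596748; window check 0.5 ≤ 18.596748 < 1.1 is false → out
[4] lift (-9,17): star map gives -13.013156; window check 0.5 ≤ -13.013156 < 1.1 is false → out
[5] lift (1,6): star map gives -0.416408; window check 0.5 ≤ -0.416408 < 1.1 is false → out

none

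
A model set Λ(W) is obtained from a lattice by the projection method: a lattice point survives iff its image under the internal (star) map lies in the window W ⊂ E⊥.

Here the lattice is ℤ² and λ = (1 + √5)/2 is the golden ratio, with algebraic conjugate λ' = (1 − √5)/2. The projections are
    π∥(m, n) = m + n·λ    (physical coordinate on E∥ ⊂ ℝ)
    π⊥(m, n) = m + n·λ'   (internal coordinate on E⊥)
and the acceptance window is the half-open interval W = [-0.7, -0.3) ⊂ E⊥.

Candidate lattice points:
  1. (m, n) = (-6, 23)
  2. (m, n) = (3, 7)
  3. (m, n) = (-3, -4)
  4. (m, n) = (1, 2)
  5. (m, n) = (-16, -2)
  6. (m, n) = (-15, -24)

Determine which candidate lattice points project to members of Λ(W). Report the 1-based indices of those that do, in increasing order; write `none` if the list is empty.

λ' = (1−√5)/2 ≈ -0.618034.
#1 (-6,23): internal coord -6 + (23)·λ' = -20.214782; -20.214782 ∉ [-0.7, -0.3) → out
#2 (3,7): internal coord 3 + (7)·λ' = -1.326238; -1.326238 ∉ [-0.7, -0.3) → out
#3 (-3,-4): internal coord -3 + (-4)·λ' = -0.527864; -0.527864 ∈ [-0.7, -0.3) → IN Λ
#4 (1,2): internal coord 1 + (2)·λ' = -0.236068; -0.236068 ∉ [-0.7, -0.3) → out
#5 (-16,-2): internal coord -16 + (-2)·λ' = -14.763932; -14.763932 ∉ [-0.7, -0.3) → out
#6 (-15,-24): internal coord -15 + (-24)·λ' = -0.167184; -0.167184 ∉ [-0.7, -0.3) → out

3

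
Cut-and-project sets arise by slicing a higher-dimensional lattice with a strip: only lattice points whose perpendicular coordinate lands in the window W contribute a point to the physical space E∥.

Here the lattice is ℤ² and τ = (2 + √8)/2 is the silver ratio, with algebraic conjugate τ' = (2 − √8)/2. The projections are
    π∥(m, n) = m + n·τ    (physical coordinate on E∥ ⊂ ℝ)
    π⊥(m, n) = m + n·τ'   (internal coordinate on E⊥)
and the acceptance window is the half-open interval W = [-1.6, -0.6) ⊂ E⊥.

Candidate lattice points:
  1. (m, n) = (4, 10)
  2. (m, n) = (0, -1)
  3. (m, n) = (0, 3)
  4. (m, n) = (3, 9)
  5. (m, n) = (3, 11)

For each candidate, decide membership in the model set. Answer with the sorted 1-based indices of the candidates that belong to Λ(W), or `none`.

3, 4, 5

Compute τ' = (2−√8)/2 = -0.41421, so π⊥(m,n) = m -0.41421·n.
[1] lift (4,10): star map gives -0.14214; window check -1.6 ≤ -0.14214 < -0.6 is false → out
[2] lift (0,-1): star map gives 0.41421; window check -1.6 ≤ 0.41421 < -0.6 is false → out
[3] lift (0,3): star map gives -1.24264; window check -1.6 ≤ -1.24264 < -0.6 is true → IN Λ
[4] lift (3,9): star map gives -0.72792; window check -1.6 ≤ -0.72792 < -0.6 is true → IN Λ
[5] lift (3,11): star map gives -1.55635; window check -1.6 ≤ -1.55635 < -0.6 is true → IN Λ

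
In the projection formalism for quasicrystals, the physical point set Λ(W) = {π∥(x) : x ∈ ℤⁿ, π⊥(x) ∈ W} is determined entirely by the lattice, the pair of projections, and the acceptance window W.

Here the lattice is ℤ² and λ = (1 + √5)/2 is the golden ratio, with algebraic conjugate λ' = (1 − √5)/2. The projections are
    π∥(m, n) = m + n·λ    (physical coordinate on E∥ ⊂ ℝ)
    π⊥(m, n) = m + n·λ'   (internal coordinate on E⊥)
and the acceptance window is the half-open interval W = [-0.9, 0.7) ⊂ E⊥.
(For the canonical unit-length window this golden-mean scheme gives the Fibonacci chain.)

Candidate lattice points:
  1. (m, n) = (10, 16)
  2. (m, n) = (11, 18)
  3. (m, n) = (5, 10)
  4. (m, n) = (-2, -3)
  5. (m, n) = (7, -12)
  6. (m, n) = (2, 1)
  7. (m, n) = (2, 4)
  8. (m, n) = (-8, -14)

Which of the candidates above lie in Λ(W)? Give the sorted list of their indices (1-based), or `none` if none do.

1, 2, 4, 7, 8

Numerically λ ≈ 1.61803 and λ' = −1/λ ≈ -0.61803.
#1 (10,16): internal coord 10 + (16)·λ' = +0.11146; +0.11146 ∈ [-0.9, 0.7) → IN Λ
#2 (11,18): internal coord 11 + (18)·λ' = -0.12461; -0.12461 ∈ [-0.9, 0.7) → IN Λ
#3 (5,10): internal coord 5 + (10)·λ' = -1.18034; -1.18034 ∉ [-0.9, 0.7) → out
#4 (-2,-3): internal coord -2 + (-3)·λ' = -0.14590; -0.14590 ∈ [-0.9, 0.7) → IN Λ
#5 (7,-12): internal coord 7 + (-12)·λ' = +14.41641; +14.41641 ∉ [-0.9, 0.7) → out
#6 (2,1): internal coord 2 + (1)·λ' = +1.38197; +1.38197 ∉ [-0.9, 0.7) → out
#7 (2,4): internal coord 2 + (4)·λ' = -0.47214; -0.47214 ∈ [-0.9, 0.7) → IN Λ
#8 (-8,-14): internal coord -8 + (-14)·λ' = +0.65248; +0.65248 ∈ [-0.9, 0.7) → IN Λ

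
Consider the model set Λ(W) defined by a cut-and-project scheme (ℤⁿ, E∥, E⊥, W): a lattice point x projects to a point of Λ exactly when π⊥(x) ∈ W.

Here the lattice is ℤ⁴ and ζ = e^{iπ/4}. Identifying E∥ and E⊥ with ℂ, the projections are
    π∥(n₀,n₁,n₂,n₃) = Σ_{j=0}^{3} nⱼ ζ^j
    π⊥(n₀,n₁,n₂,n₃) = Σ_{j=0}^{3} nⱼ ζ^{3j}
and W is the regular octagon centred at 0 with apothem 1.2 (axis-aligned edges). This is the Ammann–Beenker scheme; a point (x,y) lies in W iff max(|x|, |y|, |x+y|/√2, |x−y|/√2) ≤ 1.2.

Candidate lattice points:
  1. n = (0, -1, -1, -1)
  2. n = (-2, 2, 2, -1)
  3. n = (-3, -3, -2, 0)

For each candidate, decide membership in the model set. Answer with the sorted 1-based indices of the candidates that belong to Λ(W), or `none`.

Internal map: ζ^{3j} for j=0..3 gives (1,0), (−√2/2,√2/2), (0,−1), (√2/2,√2/2).
#1 (0, -1, -1, -1): internal (0.0000, -0.4142); octagon support 0.4142 vs apothem 1.2 → ∈ W
#2 (-2, 2, 2, -1): internal (-4.1213, -1.2929); octagon support 4.1213 vs apothem 1.2 → ∉ W
#3 (-3, -3, -2, 0): internal (-0.8787, -0.1213); octagon support 0.8787 vs apothem 1.2 → ∈ W

1, 3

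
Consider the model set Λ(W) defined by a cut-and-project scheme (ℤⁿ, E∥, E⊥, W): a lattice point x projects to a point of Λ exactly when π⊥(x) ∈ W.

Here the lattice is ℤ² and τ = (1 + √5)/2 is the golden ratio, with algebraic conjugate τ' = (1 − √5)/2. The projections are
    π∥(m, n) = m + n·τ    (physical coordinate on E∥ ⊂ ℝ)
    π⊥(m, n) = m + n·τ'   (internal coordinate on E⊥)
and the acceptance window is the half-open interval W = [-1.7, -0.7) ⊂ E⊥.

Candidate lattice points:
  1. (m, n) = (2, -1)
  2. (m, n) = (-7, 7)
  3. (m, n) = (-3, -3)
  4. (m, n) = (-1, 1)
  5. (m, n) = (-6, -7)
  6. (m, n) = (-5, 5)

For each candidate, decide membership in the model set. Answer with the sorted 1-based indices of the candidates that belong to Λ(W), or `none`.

τ' = (1−√5)/2 ≈ -0.618034.
#1 (2,-1): internal coord 2 + (-1)·τ' = +2.618034; +2.618034 ∉ [-1.7, -0.7) → out
#2 (-7,7): internal coord -7 + (7)·τ' = -11.326238; -11.326238 ∉ [-1.7, -0.7) → out
#3 (-3,-3): internal coord -3 + (-3)·τ' = -1.145898; -1.145898 ∈ [-1.7, -0.7) → IN Λ
#4 (-1,1): internal coord -1 + (1)·τ' = -1.618034; -1.618034 ∈ [-1.7, -0.7) → IN Λ
#5 (-6,-7): internal coord -6 + (-7)·τ' = -1.673762; -1.673762 ∈ [-1.7, -0.7) → IN Λ
#6 (-5,5): internal coord -5 + (5)·τ' = -8.090170; -8.090170 ∉ [-1.7, -0.7) → out

3, 4, 5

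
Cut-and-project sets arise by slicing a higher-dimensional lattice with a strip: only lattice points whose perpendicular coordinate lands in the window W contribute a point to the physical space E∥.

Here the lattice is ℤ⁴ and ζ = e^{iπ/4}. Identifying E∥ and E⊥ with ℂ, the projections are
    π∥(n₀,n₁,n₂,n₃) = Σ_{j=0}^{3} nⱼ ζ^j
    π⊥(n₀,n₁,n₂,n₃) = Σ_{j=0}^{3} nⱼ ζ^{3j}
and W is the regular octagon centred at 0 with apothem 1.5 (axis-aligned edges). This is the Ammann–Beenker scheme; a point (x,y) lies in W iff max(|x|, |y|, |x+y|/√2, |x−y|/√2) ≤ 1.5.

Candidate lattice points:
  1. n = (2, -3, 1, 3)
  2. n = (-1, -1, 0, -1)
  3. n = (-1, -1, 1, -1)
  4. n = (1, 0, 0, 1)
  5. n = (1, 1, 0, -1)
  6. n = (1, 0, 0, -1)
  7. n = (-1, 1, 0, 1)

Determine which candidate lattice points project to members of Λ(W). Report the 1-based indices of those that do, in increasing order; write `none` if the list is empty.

5, 6

With ζ = e^{iπ/4} the internal vectors are ζ^0,ζ^3,ζ^6,ζ^9.
#1 (2, -3, 1, 3): internal (6.24264, -1.00000); octagon support 6.24264 vs apothem 1.5 → ∉ W
#2 (-1, -1, 0, -1): internal (-1.00000, -1.41421); octagon support 1.70711 vs apothem 1.5 → ∉ W
#3 (-1, -1, 1, -1): internal (-1.00000, -2.41421); octagon support 2.41421 vs apothem 1.5 → ∉ W
#4 (1, 0, 0, 1): internal (1.70711, 0.70711); octagon support 1.70711 vs apothem 1.5 → ∉ W
#5 (1, 1, 0, -1): internal (-0.41421, 0.00000); octagon support 0.41421 vs apothem 1.5 → ∈ W
#6 (1, 0, 0, -1): internal (0.29289, -0.70711); octagon support 0.70711 vs apothem 1.5 → ∈ W
#7 (-1, 1, 0, 1): internal (-1.00000, 1.41421); octagon support 1.70711 vs apothem 1.5 → ∉ W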